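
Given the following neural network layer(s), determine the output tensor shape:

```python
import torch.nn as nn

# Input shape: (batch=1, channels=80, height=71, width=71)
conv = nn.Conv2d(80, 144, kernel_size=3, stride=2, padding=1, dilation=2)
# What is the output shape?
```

Input: (1, 80, 71, 71) -> Output: (1, 144, 35, 35)

Answer: (1, 144, 35, 35)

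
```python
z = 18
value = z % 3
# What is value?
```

Trace:
`z = 18` → z = 18
`value = z % 3` → value = 0
So value = 0

Answer: 0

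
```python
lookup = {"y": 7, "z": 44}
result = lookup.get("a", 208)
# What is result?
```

Trace:
`lookup = {"y": 7, "z": 44}` → lookup = {'y': 7, 'z': 44}
`result = lookup.get("a", 208)` → result = 208
So result = 208

Answer: 208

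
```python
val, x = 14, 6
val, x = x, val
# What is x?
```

Trace:
`val, x = 14, 6` → val = 14; x = 6
`val, x = x, val` → val = 6; x = 14
So x = 14

Answer: 14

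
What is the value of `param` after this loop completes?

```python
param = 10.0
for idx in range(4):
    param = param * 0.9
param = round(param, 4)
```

Exponential decay: 10.0 * 0.9^4
`param` takes the values: 10.0 → 9.0 → 8.1 → 7.29 → 6.561

Answer: 6.561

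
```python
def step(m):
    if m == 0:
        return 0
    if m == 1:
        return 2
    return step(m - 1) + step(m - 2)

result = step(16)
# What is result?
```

Build up from base cases: step(0)=0, step(1)=2, step(2)=2, step(3)=4, step(4)=6, step(5)=10, step(6)=16, ..., step(16)=1974

Answer: 1974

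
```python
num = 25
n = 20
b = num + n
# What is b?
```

Trace:
`num = 25` → num = 25
`n = 20` → n = 20
`b = num + n` → b = 45
So b = 45

Answer: 45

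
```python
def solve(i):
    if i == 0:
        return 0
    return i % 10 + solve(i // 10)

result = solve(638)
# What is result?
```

Sum of digits of 638: 8 + 3 + 6 = 17

Answer: 17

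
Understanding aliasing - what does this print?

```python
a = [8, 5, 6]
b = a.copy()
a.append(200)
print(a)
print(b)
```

Key concept: list.copy() creates independent copy.
Step by step:
`a = [8, 5, 6]` → a = [8, 5, 6]
`b = a.copy()` → b = [8, 5, 6]
`a.append(200)` → a = [8, 5, 6, 200]
`print(a)` → prints [8, 5, 6, 200]
`print(b)` → prints [8, 5, 6]

Answer:
[8, 5, 6, 200]
[8, 5, 6]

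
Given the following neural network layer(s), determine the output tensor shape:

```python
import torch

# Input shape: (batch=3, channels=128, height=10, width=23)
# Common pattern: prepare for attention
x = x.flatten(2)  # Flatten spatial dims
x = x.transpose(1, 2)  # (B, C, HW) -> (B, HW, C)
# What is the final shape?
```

Input: (3, 128, 10, 23) -> after flatten(2): (3, 128, 230) -> Output: (3, 230, 128)

Answer: (3, 230, 128)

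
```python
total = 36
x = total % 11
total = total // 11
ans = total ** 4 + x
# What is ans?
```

Trace:
`total = 36` → total = 36
`x = total % 11` → x = 3
`total = total // 11` → total = 3
`ans = total ** 4 + x` → ans = 84
So ans = 84

Answer: 84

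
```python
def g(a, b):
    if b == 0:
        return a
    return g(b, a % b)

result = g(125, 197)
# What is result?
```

g(125, 197) -> g(197, 125) -> g(125, 72) -> g(72, 53) -> g(53, 19) -> g(19, 15) -> g(15, 4) -> g(4, 3) -> g(3, 1) -> g(1, 0) -> 1

Answer: 1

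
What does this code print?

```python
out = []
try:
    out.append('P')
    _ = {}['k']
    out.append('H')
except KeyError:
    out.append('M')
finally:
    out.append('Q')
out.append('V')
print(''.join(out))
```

Execution trace: 'P' (try body) → 'M' (except KeyError) → 'Q' (finally) → 'V' (after the try/except). Output: PMQV

Answer: PMQV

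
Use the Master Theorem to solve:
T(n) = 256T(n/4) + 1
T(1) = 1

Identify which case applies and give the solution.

a=256, b=4, f(n)=1. log_4(256) = 4. Since c=0 < 4, Case 1 applies: T(n) = Θ(n^log_b(a)) = O(n^4).

Answer: O(n^4) - Case 1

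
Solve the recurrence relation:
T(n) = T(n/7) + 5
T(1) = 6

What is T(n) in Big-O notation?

Each step divides n by 7 and adds 5. After log_7(n) steps we reach T(1)=6. So T(n) = 5·log_7(n) + 6 = O(log n).

Answer: O(log n)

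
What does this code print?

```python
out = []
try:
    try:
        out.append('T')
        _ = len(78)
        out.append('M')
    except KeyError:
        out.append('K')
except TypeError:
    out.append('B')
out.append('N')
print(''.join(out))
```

Execution trace: 'T' (try body) → 'B' (outer except TypeError) → 'N' (after the try/except). Output: TBN

Answer: TBN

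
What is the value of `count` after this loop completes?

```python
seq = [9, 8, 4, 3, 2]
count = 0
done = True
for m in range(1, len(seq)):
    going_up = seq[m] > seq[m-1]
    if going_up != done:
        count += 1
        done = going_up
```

Count direction changes in [9, 8, 4, 3, 2]
`count` takes the values: 0 → 1

Answer: 1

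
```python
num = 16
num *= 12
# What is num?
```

Trace:
`num = 16` → num = 16
`num *= 12` → num = 192
So num = 192

Answer: 192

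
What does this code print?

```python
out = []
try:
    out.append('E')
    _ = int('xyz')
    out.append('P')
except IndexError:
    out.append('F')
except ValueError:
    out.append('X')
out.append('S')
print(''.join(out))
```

Execution trace: 'E' (try body) → 'X' (except ValueError) → 'S' (after the try/except). Output: EXS

Answer: EXS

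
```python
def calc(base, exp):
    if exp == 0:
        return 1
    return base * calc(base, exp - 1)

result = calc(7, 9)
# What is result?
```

calc(7, 9) = 7 * 7 * 7 * 7 * 7 * 7 * 7 * 7 * 7 = 40353607

Answer: 40353607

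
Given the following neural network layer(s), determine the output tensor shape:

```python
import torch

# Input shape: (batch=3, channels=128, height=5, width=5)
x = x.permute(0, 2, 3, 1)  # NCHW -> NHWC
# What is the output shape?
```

Input: (3, 128, 5, 5) -> Output: (3, 5, 5, 128)

Answer: (3, 5, 5, 128)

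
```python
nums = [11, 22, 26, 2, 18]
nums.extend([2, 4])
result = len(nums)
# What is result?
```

Trace:
`nums = [11, 22, 26, 2, 18]` → nums = [11, 22, 26, 2, 18]
`nums.extend([2, 4])` → nums = [11, 22, 26, 2, 18, 2, 4]
`result = len(nums)` → result = 7
So result = 7

Answer: 7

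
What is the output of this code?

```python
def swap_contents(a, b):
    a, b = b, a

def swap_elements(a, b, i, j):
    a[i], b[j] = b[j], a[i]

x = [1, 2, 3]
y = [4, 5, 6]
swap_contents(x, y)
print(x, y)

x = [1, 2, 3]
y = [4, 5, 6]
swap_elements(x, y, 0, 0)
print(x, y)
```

Key concept: parameter rebinding vs mutation.
Step by step:
`x = [1, 2, 3]` → x = [1, 2, 3]
`y = [4, 5, 6]` → y = [4, 5, 6]
`swap_contents(x, y)` → no visible change to tracked variables
`print(x, y)` → prints [1, 2, 3] [4, 5, 6]
`x = [1, 2, 3]` → x = [1, 2, 3]
`y = [4, 5, 6]` → y = [4, 5, 6]
`swap_elements(x, y, 0, 0)` → x = [4, 2, 3]; y = [1, 5, 6]
`print(x, y)` → prints [4, 2, 3] [1, 5, 6]

Answer:
[1, 2, 3] [4, 5, 6]
[4, 2, 3] [1, 5, 6]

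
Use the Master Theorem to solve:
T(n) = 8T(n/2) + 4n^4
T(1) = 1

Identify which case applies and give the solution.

a=8, b=2, f(n)=4n^4. log_2(8) = 3. Since c=4 > 3 and the regularity condition holds (8(n/2)^4 = (8/2^4)n^4 with 8/2^4 < 1), Case 3 applies: T(n) = Θ(f(n)) = O(n^4).

Answer: O(n^4) - Case 3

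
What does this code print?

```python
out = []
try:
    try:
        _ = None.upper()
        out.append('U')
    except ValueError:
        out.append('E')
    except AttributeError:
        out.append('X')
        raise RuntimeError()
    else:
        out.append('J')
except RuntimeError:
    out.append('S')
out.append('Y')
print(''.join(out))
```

Execution trace: 'X' (inner except AttributeError) → 'S' (outer except RuntimeError) → 'Y' (after the try/except). Output: XSY

Answer: XSY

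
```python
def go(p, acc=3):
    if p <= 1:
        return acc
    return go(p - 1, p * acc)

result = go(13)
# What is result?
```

Accumulator trace (n, acc): (13, 3) -> (12, 39) -> (11, 468) -> (10, 5148) -> (9, 51480) -> (8, 463320) -> (7, 3706560) -> (6, 25945920) -> (5, 155675520) -> (4, 778377600) -> (3, 3113510400) -> (2, 9340531200) -> (1, 18681062400) -> return 18681062400

Answer: 18681062400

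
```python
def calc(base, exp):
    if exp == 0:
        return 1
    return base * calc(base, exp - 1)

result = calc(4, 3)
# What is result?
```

calc(4, 3) = 4 * 4 * 4 = 64

Answer: 64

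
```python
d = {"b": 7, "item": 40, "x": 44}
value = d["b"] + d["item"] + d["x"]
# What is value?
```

Trace:
`d = {"b": 7, "item": 40, "x": 44}` → d = {'b': 7, 'item': 40, 'x': 44}
`value = d["b"] + d["item"] + d["x"]` → value = 91
So value = 91

Answer: 91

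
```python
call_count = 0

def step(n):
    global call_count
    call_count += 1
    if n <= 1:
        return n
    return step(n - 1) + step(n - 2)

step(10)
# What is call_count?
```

Calls(n) = 1 + Calls(n-1) + Calls(n-2); Calls(0)=Calls(1)=1. For n=10 this gives 177.

Answer: 177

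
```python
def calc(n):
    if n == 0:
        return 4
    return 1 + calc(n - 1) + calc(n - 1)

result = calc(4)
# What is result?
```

calc(n) = 1 + 2·calc(n-1), calc(0)=4. Closed form: (4+1)·2^4 - 1 = 79.

Answer: 79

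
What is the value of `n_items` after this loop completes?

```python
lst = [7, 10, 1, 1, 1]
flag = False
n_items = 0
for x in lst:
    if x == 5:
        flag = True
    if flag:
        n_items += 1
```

Count elements after first 5 in [7, 10, 1, 1, 1]
`n_items` takes the values: 0

Answer: 0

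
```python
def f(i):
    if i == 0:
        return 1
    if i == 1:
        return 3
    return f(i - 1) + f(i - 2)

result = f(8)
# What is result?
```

Build up from base cases: f(0)=1, f(1)=3, f(2)=4, f(3)=7, f(4)=11, f(5)=18, f(6)=29, ..., f(8)=76

Answer: 76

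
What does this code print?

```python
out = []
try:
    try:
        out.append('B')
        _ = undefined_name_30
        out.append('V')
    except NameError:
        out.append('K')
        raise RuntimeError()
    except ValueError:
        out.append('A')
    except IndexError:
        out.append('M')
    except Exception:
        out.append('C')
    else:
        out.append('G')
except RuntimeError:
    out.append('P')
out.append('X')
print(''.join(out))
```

Execution trace: 'B' (inner try body) → 'K' (inner except NameError) → 'P' (outer except RuntimeError) → 'X' (after the try/except). Output: BKPX

Answer: BKPX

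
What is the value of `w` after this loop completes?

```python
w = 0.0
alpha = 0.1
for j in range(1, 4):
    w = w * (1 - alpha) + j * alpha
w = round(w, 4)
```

Moving average with lr=0.1
`w` takes the values: 0.0 → 0.1 → 0.29 → 0.561

Answer: 0.561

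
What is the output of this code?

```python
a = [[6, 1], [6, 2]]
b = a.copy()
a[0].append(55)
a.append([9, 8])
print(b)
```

Key concept: shallow copy with nested lists.
Step by step:
`a = [[6, 1], [6, 2]]` → a = [[6, 1], [6, 2]]
`b = a.copy()` → b = [[6, 1], [6, 2]]
`a[0].append(55)` → a = [[6, 1, 55], [6, 2]]; b = [[6, 1, 55], [6, 2]]
`a.append([9, 8])` → a = [[6, 1, 55], [6, 2], [9, 8]]
`print(b)` → prints [[6, 1, 55], [6, 2]]

Answer: [[6, 1, 55], [6, 2]]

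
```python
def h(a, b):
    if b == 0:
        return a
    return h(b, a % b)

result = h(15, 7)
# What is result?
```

h(15, 7) -> h(7, 1) -> h(1, 0) -> 1

Answer: 1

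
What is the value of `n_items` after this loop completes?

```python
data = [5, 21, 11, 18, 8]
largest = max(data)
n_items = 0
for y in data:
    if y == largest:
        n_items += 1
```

Count of max value 21 in [5, 21, 11, 18, 8]
`n_items` takes the values: 0 → 1

Answer: 1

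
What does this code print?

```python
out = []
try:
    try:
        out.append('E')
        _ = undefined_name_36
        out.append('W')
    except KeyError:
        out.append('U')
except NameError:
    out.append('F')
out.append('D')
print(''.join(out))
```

Execution trace: 'E' (try body) → 'F' (outer except NameError) → 'D' (after the try/except). Output: EFD

Answer: EFD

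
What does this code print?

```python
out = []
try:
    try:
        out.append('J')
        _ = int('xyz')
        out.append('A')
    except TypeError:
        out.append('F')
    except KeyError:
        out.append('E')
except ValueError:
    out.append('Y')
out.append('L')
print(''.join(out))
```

Execution trace: 'J' (try body) → 'Y' (outer except ValueError) → 'L' (after the try/except). Output: JYL

Answer: JYL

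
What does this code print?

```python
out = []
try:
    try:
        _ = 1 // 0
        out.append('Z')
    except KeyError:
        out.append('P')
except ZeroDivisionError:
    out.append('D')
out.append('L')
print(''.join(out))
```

Execution trace: 'D' (outer except ZeroDivisionError) → 'L' (after the try/except). Output: DL

Answer: DL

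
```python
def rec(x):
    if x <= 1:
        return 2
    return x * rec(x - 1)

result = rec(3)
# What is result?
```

rec(3) = 3 * 2 * 2 = 12

Answer: 12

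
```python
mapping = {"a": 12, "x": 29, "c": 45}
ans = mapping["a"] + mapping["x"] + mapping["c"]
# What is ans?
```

Trace:
`mapping = {"a": 12, "x": 29, "c": 45}` → mapping = {'a': 12, 'x': 29, 'c': 45}
`ans = mapping["a"] + mapping["x"] + mapping["c"]` → ans = 86
So ans = 86

Answer: 86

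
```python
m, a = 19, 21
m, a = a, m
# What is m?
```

Trace:
`m, a = 19, 21` → m = 19; a = 21
`m, a = a, m` → m = 21; a = 19
So m = 21

Answer: 21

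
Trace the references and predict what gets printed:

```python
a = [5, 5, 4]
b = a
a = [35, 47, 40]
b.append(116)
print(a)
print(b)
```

Key concept: rebinding vs mutation: a is rebound to a new list, b still points at the original.
Step by step:
`a = [5, 5, 4]` → a = [5, 5, 4]
`b = a` → b = [5, 5, 4] (same object as a)
`a = [35, 47, 40]` → a = [35, 47, 40]
`b.append(116)` → b = [5, 5, 4, 116]
`print(a)` → prints [35, 47, 40]
`print(b)` → prints [5, 5, 4, 116]

Answer:
[35, 47, 40]
[5, 5, 4, 116]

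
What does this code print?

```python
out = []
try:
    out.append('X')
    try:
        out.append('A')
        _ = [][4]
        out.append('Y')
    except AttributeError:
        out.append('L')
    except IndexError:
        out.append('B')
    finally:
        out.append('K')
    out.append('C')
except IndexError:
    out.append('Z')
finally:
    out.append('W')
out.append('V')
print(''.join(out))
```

Execution trace: 'X' (try body) → 'A' (inner try body) → 'B' (inner except IndexError) → 'K' (inner finally) → 'C' (try body, no exception) → 'W' (finally) → 'V' (after the try/except). Output: XABKCWV

Answer: XABKCWV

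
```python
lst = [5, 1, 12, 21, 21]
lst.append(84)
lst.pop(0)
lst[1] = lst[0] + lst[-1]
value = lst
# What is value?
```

Trace:
`lst = [5, 1, 12, 21, 21]` → lst = [5, 1, 12, 21, 21]
`lst.append(84)` → lst = [5, 1, 12, 21, 21, 84]
`lst.pop(0)` → lst = [1, 12, 21, 21, 84]
`lst[1] = lst[0] + lst[-1]` → lst = [1, 85, 21, 21, 84]
`value = lst` → value = [1, 85, 21, 21, 84]
So value = [1, 85, 21, 21, 84]

Answer: [1, 85, 21, 21, 84]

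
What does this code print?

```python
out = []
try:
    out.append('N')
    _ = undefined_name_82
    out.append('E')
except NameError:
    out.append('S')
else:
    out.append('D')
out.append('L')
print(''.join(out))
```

Execution trace: 'N' (try body) → 'S' (except NameError) → 'L' (after the try/except). Output: NSL

Answer: NSL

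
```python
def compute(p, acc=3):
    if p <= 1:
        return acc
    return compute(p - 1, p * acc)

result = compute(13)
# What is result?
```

Accumulator trace (n, acc): (13, 3) -> (12, 39) -> (11, 468) -> (10, 5148) -> (9, 51480) -> (8, 463320) -> (7, 3706560) -> (6, 25945920) -> (5, 155675520) -> (4, 778377600) -> (3, 3113510400) -> (2, 9340531200) -> (1, 18681062400) -> return 18681062400

Answer: 18681062400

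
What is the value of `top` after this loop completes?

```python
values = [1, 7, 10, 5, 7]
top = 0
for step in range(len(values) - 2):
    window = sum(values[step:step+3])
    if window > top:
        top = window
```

Max sum of 3-element window in [1, 7, 10, 5, 7]
`top` takes the values: 0 → 18 → 22

Answer: 22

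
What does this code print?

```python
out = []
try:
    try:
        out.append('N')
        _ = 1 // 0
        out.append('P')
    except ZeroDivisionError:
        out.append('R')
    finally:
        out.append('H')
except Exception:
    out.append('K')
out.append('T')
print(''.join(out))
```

Execution trace: 'N' (inner try body) → 'R' (inner except ZeroDivisionError) → 'H' (inner finally) → 'T' (after the try/except). Output: NRHT

Answer: NRHT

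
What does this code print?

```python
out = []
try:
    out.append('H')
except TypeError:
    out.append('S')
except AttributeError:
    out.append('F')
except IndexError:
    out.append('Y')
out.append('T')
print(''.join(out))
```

Execution trace: 'H' (try body, no exception) → 'T' (after the try/except). Output: HT

Answer: HT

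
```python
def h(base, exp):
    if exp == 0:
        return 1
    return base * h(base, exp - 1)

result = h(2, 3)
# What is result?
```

h(2, 3) = 2 * 2 * 2 = 8

Answer: 8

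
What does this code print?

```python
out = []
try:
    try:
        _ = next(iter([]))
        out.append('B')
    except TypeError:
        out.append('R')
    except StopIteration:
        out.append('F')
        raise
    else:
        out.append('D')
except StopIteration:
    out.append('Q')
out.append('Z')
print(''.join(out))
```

Execution trace: 'F' (inner except StopIteration) → 'Q' (outer except StopIteration) → 'Z' (after the try/except). Output: FQZ

Answer: FQZ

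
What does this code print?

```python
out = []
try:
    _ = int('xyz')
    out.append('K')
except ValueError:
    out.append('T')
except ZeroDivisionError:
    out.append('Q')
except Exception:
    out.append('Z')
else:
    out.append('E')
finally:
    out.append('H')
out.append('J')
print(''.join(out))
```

Execution trace: 'T' (except ValueError) → 'H' (finally) → 'J' (after the try/except). Output: THJ

Answer: THJ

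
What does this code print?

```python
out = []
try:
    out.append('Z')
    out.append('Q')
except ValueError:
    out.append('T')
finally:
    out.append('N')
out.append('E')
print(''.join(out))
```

Execution trace: 'Z' (try body) → 'Q' (try body, no exception) → 'N' (finally) → 'E' (after the try/except). Output: ZQNE

Answer: ZQNE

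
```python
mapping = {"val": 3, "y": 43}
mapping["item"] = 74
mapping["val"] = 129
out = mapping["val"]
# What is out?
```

Trace:
`mapping = {"val": 3, "y": 43}` → mapping = {'val': 3, 'y': 43}
`mapping["item"] = 74` → mapping = {'val': 3, 'y': 43, 'item': 74}
`mapping["val"] = 129` → mapping = {'val': 129, 'y': 43, 'item': 74}
`out = mapping["val"]` → out = 129
So out = 129

Answer: 129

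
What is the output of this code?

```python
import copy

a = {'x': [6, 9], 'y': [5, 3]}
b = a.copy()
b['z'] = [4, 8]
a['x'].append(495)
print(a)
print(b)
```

Key concept: shallow copy of dict with mutable values.
Step by step:
`a = {'x': [6, 9], 'y': [5, 3]}` → a = {'x': [6, 9], 'y': [5, 3]}
`b = a.copy()` → b = {'x': [6, 9], 'y': [5, 3]}
`b['z'] = [4, 8]` → b = {'x': [6, 9], 'y': [5, 3], 'z': [4, 8]}
`a['x'].append(495)` → a = {'x': [6, 9, 495], 'y': [5, 3]}; b = {'x': [6, 9, 495], 'y': [5, 3], 'z': [4, 8]}
`print(a)` → prints {'x': [6, 9, 495], 'y': [5, 3]}
`print(b)` → prints {'x': [6, 9, 495], 'y': [5, 3], 'z': [4, 8]}

Answer:
{'x': [6, 9, 495], 'y': [5, 3]}
{'x': [6, 9, 495], 'y': [5, 3], 'z': [4, 8]}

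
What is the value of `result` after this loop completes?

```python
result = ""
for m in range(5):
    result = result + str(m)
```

Concatenate digits 0 to 4
`result` takes the values: "" → "0" → "01" → "012" → "0123" → "01234"

Answer: "01234"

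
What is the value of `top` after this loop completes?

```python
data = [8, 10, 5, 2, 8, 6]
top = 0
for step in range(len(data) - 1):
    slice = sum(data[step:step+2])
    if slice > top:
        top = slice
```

Max sum of 2-element window in [8, 10, 5, 2, 8, 6]
`top` takes the values: 0 → 18

Answer: 18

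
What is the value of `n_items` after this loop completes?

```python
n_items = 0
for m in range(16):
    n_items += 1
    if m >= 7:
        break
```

Loop breaks when m reaches 7, n_items is 8
`n_items` takes the values: 0 → 1 → 2 → 3 → 4 → 5 → 6 → 7 → 8

Answer: 8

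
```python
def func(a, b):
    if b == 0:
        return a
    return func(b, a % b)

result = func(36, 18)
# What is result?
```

func(36, 18) -> func(18, 0) -> 18

Answer: 18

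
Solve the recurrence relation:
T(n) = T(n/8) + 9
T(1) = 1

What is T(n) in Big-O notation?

Each step divides n by 8 and adds 9. After log_8(n) steps we reach T(1)=1. So T(n) = 9·log_8(n) + 1 = O(log n).

Answer: O(log n)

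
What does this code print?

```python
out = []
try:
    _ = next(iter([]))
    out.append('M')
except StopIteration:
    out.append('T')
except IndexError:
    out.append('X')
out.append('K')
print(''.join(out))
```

Execution trace: 'T' (except StopIteration) → 'K' (after the try/except). Output: TK

Answer: TK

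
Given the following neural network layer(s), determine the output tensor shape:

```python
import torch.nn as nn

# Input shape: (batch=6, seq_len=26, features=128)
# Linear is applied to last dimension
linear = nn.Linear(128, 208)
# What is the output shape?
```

Input: (6, 26, 128) -> Output: (6, 26, 208)

Answer: (6, 26, 208)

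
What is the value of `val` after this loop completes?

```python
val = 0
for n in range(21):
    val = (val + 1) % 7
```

Increment mod 7, 21 times = 0
`val` takes the values: 0 → 1 → 2 → 3 → 4 → 5 → 6 → 0 → 1 → 2 → 3 → 4 → 5 → 6 → 0 → 1 → 2 → 3 → 4 → 5 → 6 → 0

Answer: 0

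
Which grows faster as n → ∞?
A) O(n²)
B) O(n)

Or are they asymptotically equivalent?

O(n²) vs O(n): Higher order terms dominate.

Answer: A) O(n²) grows faster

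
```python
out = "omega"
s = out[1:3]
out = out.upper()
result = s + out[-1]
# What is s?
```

Trace:
`out = "omega"` → out = 'omega'
`s = out[1:3]` → s = 'me'
`out = out.upper()` → out = 'OMEGA'
`result = s + out[-1]` → result = 'meA'
So s = 'me'

Answer: 'me'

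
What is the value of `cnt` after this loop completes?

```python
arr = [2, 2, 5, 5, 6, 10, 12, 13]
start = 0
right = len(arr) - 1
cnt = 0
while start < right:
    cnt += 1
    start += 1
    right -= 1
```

Iterations until pointers meet (list length 8)
`cnt` takes the values: 0 → 1 → 2 → 3 → 4

Answer: 4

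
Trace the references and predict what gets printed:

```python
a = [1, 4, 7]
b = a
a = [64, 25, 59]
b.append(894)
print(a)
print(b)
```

Key concept: rebinding vs mutation: a is rebound to a new list, b still points at the original.
Step by step:
`a = [1, 4, 7]` → a = [1, 4, 7]
`b = a` → b = [1, 4, 7] (same object as a)
`a = [64, 25, 59]` → a = [64, 25, 59]
`b.append(894)` → b = [1, 4, 7, 894]
`print(a)` → prints [64, 25, 59]
`print(b)` → prints [1, 4, 7, 894]

Answer:
[64, 25, 59]
[1, 4, 7, 894]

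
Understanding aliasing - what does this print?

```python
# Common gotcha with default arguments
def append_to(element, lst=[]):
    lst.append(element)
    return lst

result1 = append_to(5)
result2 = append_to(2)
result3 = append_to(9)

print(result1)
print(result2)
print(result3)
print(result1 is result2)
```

Key concept: mutable default argument gotcha.
Step by step:
`result1 = append_to(5)` → result1 = [5]
`result2 = append_to(2)` → result1 = [5, 2] (same object as result2); result2 = [5, 2] (same object as result1)
`result3 = append_to(9)` → result1 = [5, 2, 9] (same object as result2, result3); result2 = [5, 2, 9] (same object as result1, result3); result3 = [5, 2, 9] (same object as result1, result2)
`print(result1)` → prints [5, 2, 9]
`print(result2)` → prints [5, 2, 9]
`print(result3)` → prints [5, 2, 9]
`print(result1 is result2)` → prints True

Answer:
[5, 2, 9]
[5, 2, 9]
[5, 2, 9]
True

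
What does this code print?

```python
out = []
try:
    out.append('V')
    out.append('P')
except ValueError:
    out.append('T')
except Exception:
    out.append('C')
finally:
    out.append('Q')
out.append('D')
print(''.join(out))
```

Execution trace: 'V' (try body) → 'P' (try body, no exception) → 'Q' (finally) → 'D' (after the try/except). Output: VPQD

Answer: VPQD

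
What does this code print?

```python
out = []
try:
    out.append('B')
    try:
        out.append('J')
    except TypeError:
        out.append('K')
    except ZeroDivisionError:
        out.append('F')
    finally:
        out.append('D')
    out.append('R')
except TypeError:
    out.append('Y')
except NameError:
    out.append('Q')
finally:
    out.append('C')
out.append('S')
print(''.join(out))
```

Execution trace: 'B' (try body) → 'J' (inner try body, no exception) → 'D' (inner finally) → 'R' (try body, no exception) → 'C' (finally) → 'S' (after the try/except). Output: BJDRCS

Answer: BJDRCS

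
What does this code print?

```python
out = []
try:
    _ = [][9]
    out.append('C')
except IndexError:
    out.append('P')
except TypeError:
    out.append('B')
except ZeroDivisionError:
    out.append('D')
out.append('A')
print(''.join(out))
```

Execution trace: 'P' (except IndexError) → 'A' (after the try/except). Output: PA

Answer: PA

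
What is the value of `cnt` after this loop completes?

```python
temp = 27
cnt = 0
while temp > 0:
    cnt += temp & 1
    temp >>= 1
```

Count set bits in 27 (binary: 0b11011)
`cnt` takes the values: 0 → 1 → 2 → 3 → 4

Answer: 4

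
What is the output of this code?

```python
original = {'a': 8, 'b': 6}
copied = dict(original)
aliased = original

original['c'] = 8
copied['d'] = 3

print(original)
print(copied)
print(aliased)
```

Key concept: dict() creates copy, assignment creates alias.
Step by step:
`original = {'a': 8, 'b': 6}` → original = {'a': 8, 'b': 6}
`copied = dict(original)` → copied = {'a': 8, 'b': 6}
`aliased = original` → aliased = {'a': 8, 'b': 6} (same object as original)
`original['c'] = 8` → original = {'a': 8, 'b': 6, 'c': 8} (same object as aliased); aliased = {'a': 8, 'b': 6, 'c': 8} (same object as original)
`copied['d'] = 3` → copied = {'a': 8, 'b': 6, 'd': 3}
`print(original)` → prints {'a': 8, 'b': 6, 'c': 8}
`print(copied)` → prints {'a': 8, 'b': 6, 'd': 3}
`print(aliased)` → prints {'a': 8, 'b': 6, 'c': 8}

Answer:
{'a': 8, 'b': 6, 'c': 8}
{'a': 8, 'b': 6, 'd': 3}
{'a': 8, 'b': 6, 'c': 8}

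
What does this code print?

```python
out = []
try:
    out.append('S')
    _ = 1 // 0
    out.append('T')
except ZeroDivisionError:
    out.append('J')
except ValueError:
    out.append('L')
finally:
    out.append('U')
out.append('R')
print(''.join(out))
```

Execution trace: 'S' (try body) → 'J' (except ZeroDivisionError) → 'U' (finally) → 'R' (after the try/except). Output: SJUR

Answer: SJUR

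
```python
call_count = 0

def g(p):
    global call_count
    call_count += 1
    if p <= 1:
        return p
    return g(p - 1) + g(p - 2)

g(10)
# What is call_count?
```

Calls(p) = 1 + Calls(p-1) + Calls(p-2); Calls(0)=Calls(1)=1. For p=10 this gives 177.

Answer: 177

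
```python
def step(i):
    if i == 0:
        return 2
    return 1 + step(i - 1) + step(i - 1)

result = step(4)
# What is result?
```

step(i) = 1 + 2·step(i-1), step(0)=2. Closed form: (2+1)·2^4 - 1 = 47.

Answer: 47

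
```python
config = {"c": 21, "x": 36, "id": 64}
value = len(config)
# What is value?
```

Trace:
`config = {"c": 21, "x": 36, "id": 64}` → config = {'c': 21, 'x': 36, 'id': 64}
`value = len(config)` → value = 3
So value = 3

Answer: 3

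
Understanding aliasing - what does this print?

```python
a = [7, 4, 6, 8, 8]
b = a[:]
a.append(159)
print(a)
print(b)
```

Key concept: slice [:] creates copy.
Step by step:
`a = [7, 4, 6, 8, 8]` → a = [7, 4, 6, 8, 8]
`b = a[:]` → b = [7, 4, 6, 8, 8]
`a.append(159)` → a = [7, 4, 6, 8, 8, 159]
`print(a)` → prints [7, 4, 6, 8, 8, 159]
`print(b)` → prints [7, 4, 6, 8, 8]

Answer:
[7, 4, 6, 8, 8, 159]
[7, 4, 6, 8, 8]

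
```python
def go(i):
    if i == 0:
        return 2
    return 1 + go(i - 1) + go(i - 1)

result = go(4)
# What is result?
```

go(i) = 1 + 2·go(i-1), go(0)=2. Closed form: (2+1)·2^4 - 1 = 47.

Answer: 47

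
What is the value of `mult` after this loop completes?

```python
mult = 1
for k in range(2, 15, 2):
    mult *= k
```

Product of even numbers 2 to 14
`mult` takes the values: 1 → 2 → 8 → 48 → 384 → 3840 → 46080 → 645120

Answer: 645120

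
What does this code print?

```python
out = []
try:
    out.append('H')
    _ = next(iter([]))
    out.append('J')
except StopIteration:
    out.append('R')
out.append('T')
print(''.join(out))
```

Execution trace: 'H' (try body) → 'R' (except StopIteration) → 'T' (after the try/except). Output: HRT

Answer: HRT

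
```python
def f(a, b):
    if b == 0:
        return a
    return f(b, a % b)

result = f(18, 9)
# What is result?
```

f(18, 9) -> f(9, 0) -> 9

Answer: 9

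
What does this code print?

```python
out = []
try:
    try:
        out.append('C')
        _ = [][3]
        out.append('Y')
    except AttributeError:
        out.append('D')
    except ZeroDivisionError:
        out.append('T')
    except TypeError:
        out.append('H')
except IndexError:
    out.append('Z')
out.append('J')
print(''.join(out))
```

Execution trace: 'C' (try body) → 'Z' (outer except IndexError) → 'J' (after the try/except). Output: CZJ

Answer: CZJ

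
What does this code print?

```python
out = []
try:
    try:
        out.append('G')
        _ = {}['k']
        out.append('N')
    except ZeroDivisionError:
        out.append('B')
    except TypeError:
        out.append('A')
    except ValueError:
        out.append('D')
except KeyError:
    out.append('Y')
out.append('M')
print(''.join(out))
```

Execution trace: 'G' (try body) → 'Y' (outer except KeyError) → 'M' (after the try/except). Output: GYM

Answer: GYM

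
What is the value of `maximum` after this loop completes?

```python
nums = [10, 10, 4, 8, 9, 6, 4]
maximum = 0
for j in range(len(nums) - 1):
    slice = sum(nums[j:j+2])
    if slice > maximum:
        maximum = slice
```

Max sum of 2-element window in [10, 10, 4, 8, 9, 6, 4]
`maximum` takes the values: 0 → 20

Answer: 20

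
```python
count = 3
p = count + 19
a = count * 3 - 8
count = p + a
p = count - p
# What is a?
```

Trace:
`count = 3` → count = 3
`p = count + 19` → p = 22
`a = count * 3 - 8` → a = 1
`count = p + a` → count = 23
`p = count - p` → p = 1
So a = 1

Answer: 1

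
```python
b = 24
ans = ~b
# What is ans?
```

Trace:
`b = 24` → b = 24
`ans = ~b` → ans = -25
So ans = -25

Answer: -25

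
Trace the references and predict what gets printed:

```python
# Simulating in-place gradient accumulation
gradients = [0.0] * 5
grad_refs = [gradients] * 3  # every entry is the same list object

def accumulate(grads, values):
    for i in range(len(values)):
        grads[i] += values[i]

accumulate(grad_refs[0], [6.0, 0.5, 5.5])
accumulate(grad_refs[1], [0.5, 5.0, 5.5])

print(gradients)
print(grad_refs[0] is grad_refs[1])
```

Key concept: gradient accumulation aliasing.
Step by step:
`gradients = [0.0] * 5` → gradients = [0.0, 0.0, 0.0, 0.0, 0.0]
`grad_refs = [gradients] * 3` → grad_refs = [[0.0, 0.0, 0.0, 0.0, 0.0], [0.0, 0.0, 0.0, 0.0, 0.0], [0.0, 0.0, 0.0, 0.0, 0.0]]
`accumulate(grad_refs[0], [6.0, 0.5, 5.5])` → gradients = [6.0, 0.5, 5.5, 0.0, 0.0]; grad_refs = [[6.0, 0.5, 5.5, 0.0, 0.0], [6.0, 0.5, 5.5, 0.0, 0.0], [6.0, 0.5, 5.5, 0.0, 0.0]]
`accumulate(grad_refs[1], [0.5, 5.0, 5.5])` → gradients = [6.5, 5.5, 11.0, 0.0, 0.0]; grad_refs = [[6.5, 5.5, 11.0, 0.0, 0.0], [6.5, 5.5, 11.0, 0.0, 0.0], [6.5, 5.5, 11.0, 0.0, 0.0]]
`print(gradients)` → prints [6.5, 5.5, 11.0, 0.0, 0.0]
`print(grad_refs[0] is grad_refs[1])` → prints True

Answer:
[6.5, 5.5, 11.0, 0.0, 0.0]
True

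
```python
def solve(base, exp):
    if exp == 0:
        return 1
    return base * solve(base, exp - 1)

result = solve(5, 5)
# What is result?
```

solve(5, 5) = 5 * 5 * 5 * 5 * 5 = 3125

Answer: 3125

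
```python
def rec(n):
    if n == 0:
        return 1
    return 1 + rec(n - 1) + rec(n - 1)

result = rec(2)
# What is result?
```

rec(n) = 1 + 2·rec(n-1), rec(0)=1. Closed form: (1+1)·2^2 - 1 = 7.

Answer: 7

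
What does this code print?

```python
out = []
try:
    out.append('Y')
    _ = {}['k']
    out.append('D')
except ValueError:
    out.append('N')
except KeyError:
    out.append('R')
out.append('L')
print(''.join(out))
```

Execution trace: 'Y' (try body) → 'R' (except KeyError) → 'L' (after the try/except). Output: YRL

Answer: YRL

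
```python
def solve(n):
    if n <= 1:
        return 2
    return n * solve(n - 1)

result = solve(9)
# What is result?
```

solve(9) = 9 * 8 * 7 * 6 * 5 * 4 * 3 * 2 * 2 = 725760

Answer: 725760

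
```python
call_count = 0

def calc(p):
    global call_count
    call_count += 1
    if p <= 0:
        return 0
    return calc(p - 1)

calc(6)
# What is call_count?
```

Linear recursion stepping by 1: 7 calls from p=6 down to ≤0.

Answer: 7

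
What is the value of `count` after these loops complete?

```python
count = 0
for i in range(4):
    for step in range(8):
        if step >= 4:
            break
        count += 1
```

Inner breaks at 4, outer runs 4 times
`count` takes the values: 0 → 1 → 2 → 3 → 4 → 5 → 6 → 7 → 8 → 9 → 10 → 11 → 12 → 13 → 14 → 15 → 16

Answer: 16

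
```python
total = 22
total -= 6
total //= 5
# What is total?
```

Trace:
`total = 22` → total = 22
`total -= 6` → total = 16
`total //= 5` → total = 3
So total = 3

Answer: 3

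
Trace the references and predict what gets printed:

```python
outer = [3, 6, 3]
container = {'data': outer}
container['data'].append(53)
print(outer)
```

Key concept: dict holds reference to list.
Step by step:
`outer = [3, 6, 3]` → outer = [3, 6, 3]
`container = {'data': outer}` → container = {'data': [3, 6, 3]}
`container['data'].append(53)` → outer = [3, 6, 3, 53]; container = {'data': [3, 6, 3, 53]}
`print(outer)` → prints [3, 6, 3, 53]

Answer: [3, 6, 3, 53]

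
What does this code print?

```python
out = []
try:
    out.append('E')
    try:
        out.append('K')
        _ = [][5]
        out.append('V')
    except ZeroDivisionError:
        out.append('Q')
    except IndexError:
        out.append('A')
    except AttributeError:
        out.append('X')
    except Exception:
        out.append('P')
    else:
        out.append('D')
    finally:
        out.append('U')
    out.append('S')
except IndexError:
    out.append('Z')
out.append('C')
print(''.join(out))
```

Execution trace: 'E' (try body) → 'K' (inner try body) → 'A' (inner except IndexError) → 'U' (inner finally) → 'S' (try body, no exception) → 'C' (after the try/except). Output: EKAUSC

Answer: EKAUSC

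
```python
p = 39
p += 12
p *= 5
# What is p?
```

Trace:
`p = 39` → p = 39
`p += 12` → p = 51
`p *= 5` → p = 255
So p = 255

Answer: 255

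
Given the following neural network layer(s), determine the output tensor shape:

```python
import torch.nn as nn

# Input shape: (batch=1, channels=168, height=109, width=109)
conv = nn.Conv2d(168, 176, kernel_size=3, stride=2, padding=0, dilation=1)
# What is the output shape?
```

Input: (1, 168, 109, 109) -> Output: (1, 176, 54, 54)

Answer: (1, 176, 54, 54)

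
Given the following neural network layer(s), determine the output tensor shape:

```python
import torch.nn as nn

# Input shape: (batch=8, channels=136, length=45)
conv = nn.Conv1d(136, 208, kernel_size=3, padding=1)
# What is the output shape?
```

Input: (8, 136, 45) -> Output: (8, 208, 45)

Answer: (8, 208, 45)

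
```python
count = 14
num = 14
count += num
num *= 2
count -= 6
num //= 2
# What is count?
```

Trace:
`count = 14` → count = 14
`num = 14` → num = 14
`count += num` → count = 28
`num *= 2` → num = 28
`count -= 6` → count = 22
`num //= 2` → num = 14
So count = 22

Answer: 22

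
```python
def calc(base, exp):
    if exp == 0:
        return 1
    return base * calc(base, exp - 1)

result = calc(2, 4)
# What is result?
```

calc(2, 4) = 2 * 2 * 2 * 2 = 16

Answer: 16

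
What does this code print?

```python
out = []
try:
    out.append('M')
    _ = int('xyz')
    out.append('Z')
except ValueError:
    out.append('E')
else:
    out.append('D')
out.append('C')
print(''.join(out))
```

Execution trace: 'M' (try body) → 'E' (except ValueError) → 'C' (after the try/except). Output: MEC

Answer: MEC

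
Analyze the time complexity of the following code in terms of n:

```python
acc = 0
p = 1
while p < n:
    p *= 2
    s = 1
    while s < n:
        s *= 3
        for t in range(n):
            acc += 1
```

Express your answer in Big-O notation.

Each loop level contributes: log n × log n × n. Multiplying the contributions gives O(n log² n).

Answer: O(n log² n)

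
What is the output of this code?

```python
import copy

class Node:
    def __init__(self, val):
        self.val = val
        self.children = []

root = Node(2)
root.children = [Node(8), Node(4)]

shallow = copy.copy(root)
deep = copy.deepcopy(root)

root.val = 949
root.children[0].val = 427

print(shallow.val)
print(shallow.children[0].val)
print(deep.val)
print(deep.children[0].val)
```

Key concept: deep copy with custom objects.
Step by step:
`root = Node(2)` → root = Node(val=2, children=[])
`root.children = [Node(8), Node(4)]` → root = Node(val=2, children=[Node(val=8, children=[]), Node(val=4, children=[])])
`shallow = copy.copy(root)` → shallow = Node(val=2, children=[Node(val=8, children=[]), Node(val=4, children=[])])
`deep = copy.deepcopy(root)` → deep = Node(val=2, children=[Node(val=8, children=[]), Node(val=4, children=[])])
`root.val = 949` → root = Node(val=949, children=[Node(val=8, children=[]), Node(val=4, children=[])])
`root.children[0].val = 427` → root = Node(val=949, children=[Node(val=427, children=[]), Node(val=4, children=[])]); shallow = Node(val=2, children=[Node(val=427, children=[]), Node(val=4, children=[])])
`print(shallow.val)` → prints 2
`print(shallow.children[0].val)` → prints 427
`print(deep.val)` → prints 2
`print(deep.children[0].val)` → prints 8

Answer:
2
427
2
8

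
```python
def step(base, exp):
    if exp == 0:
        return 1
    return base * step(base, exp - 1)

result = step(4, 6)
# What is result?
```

step(4, 6) = 4 * 4 * 4 * 4 * 4 * 4 = 4096

Answer: 4096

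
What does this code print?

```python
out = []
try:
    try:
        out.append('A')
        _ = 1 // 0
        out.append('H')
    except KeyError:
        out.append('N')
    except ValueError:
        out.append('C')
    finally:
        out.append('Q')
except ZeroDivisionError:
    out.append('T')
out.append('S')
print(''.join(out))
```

Execution trace: 'A' (inner try body) → 'Q' (inner finally) → 'T' (outer except ZeroDivisionError) → 'S' (after the try/except). Output: AQTS

Answer: AQTS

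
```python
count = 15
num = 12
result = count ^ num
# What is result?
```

Trace:
`count = 15` → count = 15
`num = 12` → num = 12
`result = count ^ num` → result = 3
So result = 3

Answer: 3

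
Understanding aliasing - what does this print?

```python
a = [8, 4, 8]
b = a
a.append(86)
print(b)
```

Key concept: basic list aliasing.
Step by step:
`a = [8, 4, 8]` → a = [8, 4, 8]
`b = a` → b = [8, 4, 8] (same object as a)
`a.append(86)` → a = [8, 4, 8, 86] (same object as b); b = [8, 4, 8, 86] (same object as a)
`print(b)` → prints [8, 4, 8, 86]

Answer: [8, 4, 8, 86]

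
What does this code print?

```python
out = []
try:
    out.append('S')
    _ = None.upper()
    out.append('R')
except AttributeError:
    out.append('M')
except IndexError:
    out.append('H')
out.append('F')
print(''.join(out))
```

Execution trace: 'S' (try body) → 'M' (except AttributeError) → 'F' (after the try/except). Output: SMF

Answer: SMF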